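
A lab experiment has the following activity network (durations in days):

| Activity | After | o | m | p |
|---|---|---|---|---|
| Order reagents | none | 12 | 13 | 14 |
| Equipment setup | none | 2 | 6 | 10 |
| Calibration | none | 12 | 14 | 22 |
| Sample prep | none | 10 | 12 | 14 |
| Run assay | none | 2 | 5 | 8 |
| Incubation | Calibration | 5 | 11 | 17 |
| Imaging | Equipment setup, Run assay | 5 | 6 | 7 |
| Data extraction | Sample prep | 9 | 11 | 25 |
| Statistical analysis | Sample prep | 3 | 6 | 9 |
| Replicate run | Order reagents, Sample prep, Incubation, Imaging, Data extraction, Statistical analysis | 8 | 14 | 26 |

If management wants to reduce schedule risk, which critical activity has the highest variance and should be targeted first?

Replicate run

te_Order reagents = (12 + 4·13 + 14)/6 = 78/6 = 13; σ²_Order reagents = ((14−12)/6)² = 0.111
te_Equipment setup = (2 + 4·6 + 10)/6 = 36/6 = 6; σ²_Equipment setup = ((10−2)/6)² = 1.778
te_Calibration = (12 + 4·14 + 22)/6 = 90/6 = 15; σ²_Calibration = ((22−12)/6)² = 2.778
te_Sample prep = (10 + 4·12 + 14)/6 = 72/6 = 12; σ²_Sample prep = ((14−10)/6)² = 0.444
te_Run assay = (2 + 4·5 + 8)/6 = 30/6 = 5; σ²_Run assay = ((8−2)/6)² = 1.000
te_Incubation = (5 + 4·11 + 17)/6 = 66/6 = 11; σ²_Incubation = ((17−5)/6)² = 4.000
te_Imaging = (5 + 4·6 + 7)/6 = 36/6 = 6; σ²_Imaging = ((7−5)/6)² = 0.111
te_Data extraction = (9 + 4·11 + 25)/6 = 78/6 = 13; σ²_Data extraction = ((25−9)/6)² = 7.111
te_Statistical analysis = (3 + 4·6 + 9)/6 = 36/6 = 6; σ²_Statistical analysis = ((9−3)/6)² = 1.000
te_Replicate run = (8 + 4·14 + 26)/6 = 90/6 = 15; σ²_Replicate run = ((26−8)/6)² = 9.000

Forward pass:
ES_Order reagents = 0; EF_Order reagents = 13
ES_Equipment setup = 0; EF_Equipment setup = 6
ES_Calibration = 0; EF_Calibration = 15
ES_Sample prep = 0; EF_Sample prep = 12
ES_Run assay = 0; EF_Run assay = 5
ES_Incubation = 15; EF_Incubation = 15+11 = 26
ES_Imaging = max(EF_Equipment setup=6, EF_Run assay=5) = 6; EF_Imaging = 6+6 = 12
ES_Data extraction = 12; EF_Data extraction = 12+13 = 25
ES_Statistical analysis = 12; EF_Statistical analysis = 12+6 = 18
ES_Replicate run = max(EF_Order reagents=13, EF_Sample prep=12, EF_Incubation=26, EF_Imaging=12, EF_Data extraction=25, EF_Statistical analysis=18) = 26; EF_Replicate run = 26+15 = 41
Expected project duration μ = 41 days. Critical path: Calibration → Incubation → Replicate run.

Variances on critical path: σ²_Calibration=2.778, σ²_Incubation=4.000, σ²_Replicate run=9.000.
Largest is σ²_Replicate run = 9.000.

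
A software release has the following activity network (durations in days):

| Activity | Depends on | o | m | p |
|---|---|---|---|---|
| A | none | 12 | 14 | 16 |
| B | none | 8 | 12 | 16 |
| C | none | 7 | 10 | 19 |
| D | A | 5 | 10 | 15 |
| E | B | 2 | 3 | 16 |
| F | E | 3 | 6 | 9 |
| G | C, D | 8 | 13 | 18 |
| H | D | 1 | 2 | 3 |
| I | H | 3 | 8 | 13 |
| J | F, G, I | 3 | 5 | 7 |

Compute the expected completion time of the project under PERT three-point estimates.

te_A = (12 + 4·14 + 16)/6 = 84/6 = 14
te_B = (8 + 4·12 + 16)/6 = 72/6 = 12
te_C = (7 + 4·10 + 19)/6 = 66/6 = 11
te_D = (5 + 4·10 + 15)/6 = 60/6 = 10
te_E = (2 + 4·3 + 16)/6 = 30/6 = 5
te_F = (3 + 4·6 + 9)/6 = 36/6 = 6
te_G = (8 + 4·13 + 18)/6 = 78/6 = 13
te_H = (1 + 4·2 + 3)/6 = 12/6 = 2
te_I = (3 + 4·8 + 13)/6 = 48/6 = 8
te_J = (3 + 4·5 + 7)/6 = 30/6 = 5

Forward pass:
ES_A = 0; EF_A = 14
ES_B = 0; EF_B = 12
ES_C = 0; EF_C = 11
ES_D = 14; EF_D = 14+10 = 24
ES_E = 12; EF_E = 12+5 = 17
ES_F = 17; EF_F = 17+6 = 23
ES_G = max(EF_C=11, EF_D=24) = 24; EF_G = 24+13 = 37
ES_H = 24; EF_H = 24+2 = 26
ES_I = 26; EF_I = 26+8 = 34
ES_J = max(EF_F=23, EF_G=37, EF_I=34) = 37; EF_J = 37+5 = 42
Expected project duration μ = 42 days. Critical path: A → D → G → J.

42 days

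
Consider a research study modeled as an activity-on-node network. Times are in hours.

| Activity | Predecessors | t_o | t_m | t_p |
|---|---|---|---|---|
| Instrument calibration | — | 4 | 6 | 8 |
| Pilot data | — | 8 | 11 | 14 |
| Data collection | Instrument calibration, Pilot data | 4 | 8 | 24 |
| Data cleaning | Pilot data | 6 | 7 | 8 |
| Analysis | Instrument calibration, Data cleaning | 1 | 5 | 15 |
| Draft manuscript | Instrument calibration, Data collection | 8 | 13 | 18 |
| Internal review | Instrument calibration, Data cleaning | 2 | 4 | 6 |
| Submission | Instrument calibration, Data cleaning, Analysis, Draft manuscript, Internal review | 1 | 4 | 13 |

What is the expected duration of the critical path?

te_Instrument calibration = (4 + 4·6 + 8)/6 = 36/6 = 6
te_Pilot data = (8 + 4·11 + 14)/6 = 66/6 = 11
te_Data collection = (4 + 4·8 + 24)/6 = 60/6 = 10
te_Data cleaning = (6 + 4·7 + 8)/6 = 42/6 = 7
te_Analysis = (1 + 4·5 + 15)/6 = 36/6 = 6
te_Draft manuscript = (8 + 4·13 + 18)/6 = 78/6 = 13
te_Internal review = (2 + 4·4 + 6)/6 = 24/6 = 4
te_Submission = (1 + 4·4 + 13)/6 = 30/6 = 5

Forward pass:
ES_Instrument calibration = 0; EF_Instrument calibration = 6
ES_Pilot data = 0; EF_Pilot data = 11
ES_Data collection = max(EF_Instrument calibration=6, EF_Pilot data=11) = 11; EF_Data collection = 11+10 = 21
ES_Data cleaning = 11; EF_Data cleaning = 11+7 = 18
ES_Analysis = max(EF_Instrument calibration=6, EF_Data cleaning=18) = 18; EF_Analysis = 18+6 = 24
ES_Draft manuscript = max(EF_Instrument calibration=6, EF_Data collection=21) = 21; EF_Draft manuscript = 21+13 = 34
ES_Internal review = max(EF_Instrument calibration=6, EF_Data cleaning=18) = 18; EF_Internal review = 18+4 = 22
ES_Submission = max(EF_Instrument calibration=6, EF_Data cleaning=18, EF_Analysis=24, EF_Draft manuscript=34, EF_Internal review=22) = 34; EF_Submission = 34+5 = 39
Expected project duration μ = 39 hours. Critical path: Pilot data → Data collection → Draft manuscript → Submission.

39 hours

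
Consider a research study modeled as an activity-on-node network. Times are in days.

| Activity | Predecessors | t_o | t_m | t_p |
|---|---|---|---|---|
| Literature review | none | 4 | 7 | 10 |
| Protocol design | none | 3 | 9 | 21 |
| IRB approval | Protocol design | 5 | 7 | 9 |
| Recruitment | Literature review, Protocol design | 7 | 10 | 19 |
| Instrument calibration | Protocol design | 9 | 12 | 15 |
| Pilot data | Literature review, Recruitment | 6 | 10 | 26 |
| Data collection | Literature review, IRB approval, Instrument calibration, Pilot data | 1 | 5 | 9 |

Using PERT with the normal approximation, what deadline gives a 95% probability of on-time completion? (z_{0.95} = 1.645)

46.4 days

te_Literature review = (4 + 4·7 + 10)/6 = 42/6 = 7; σ²_Literature review = ((10−4)/6)² = 1.000
te_Protocol design = (3 + 4·9 + 21)/6 = 60/6 = 10; σ²_Protocol design = ((21−3)/6)² = 9.000
te_IRB approval = (5 + 4·7 + 9)/6 = 42/6 = 7; σ²_IRB approval = ((9−5)/6)² = 0.444
te_Recruitment = (7 + 4·10 + 19)/6 = 66/6 = 11; σ²_Recruitment = ((19−7)/6)² = 4.000
te_Instrument calibration = (9 + 4·12 + 15)/6 = 72/6 = 12; σ²_Instrument calibration = ((15−9)/6)² = 1.000
te_Pilot data = (6 + 4·10 + 26)/6 = 72/6 = 12; σ²_Pilot data = ((26−6)/6)² = 11.111
te_Data collection = (1 + 4·5 + 9)/6 = 30/6 = 5; σ²_Data collection = ((9−1)/6)² = 1.778

Forward pass:
ES_Literature review = 0; EF_Literature review = 7
ES_Protocol design = 0; EF_Protocol design = 10
ES_IRB approval = 10; EF_IRB approval = 10+7 = 17
ES_Recruitment = max(EF_Literature review=7, EF_Protocol design=10) = 10; EF_Recruitment = 10+11 = 21
ES_Instrument calibration = 10; EF_Instrument calibration = 10+12 = 22
ES_Pilot data = max(EF_Literature review=7, EF_Recruitment=21) = 21; EF_Pilot data = 21+12 = 33
ES_Data collection = max(EF_Literature review=7, EF_IRB approval=17, EF_Instrument calibration=22, EF_Pilot data=33) = 33; EF_Data collection = 33+5 = 38
Expected project duration μ = 38 days. Critical path: Protocol design → Recruitment → Pilot data → Data collection.

Variance along critical path = 9.000 + 4.000 + 11.111 + 1.778 = 25.889; σ = 5.088 days.
D = μ + z·σ = 38 + 1.645·5.088 = 46.4 days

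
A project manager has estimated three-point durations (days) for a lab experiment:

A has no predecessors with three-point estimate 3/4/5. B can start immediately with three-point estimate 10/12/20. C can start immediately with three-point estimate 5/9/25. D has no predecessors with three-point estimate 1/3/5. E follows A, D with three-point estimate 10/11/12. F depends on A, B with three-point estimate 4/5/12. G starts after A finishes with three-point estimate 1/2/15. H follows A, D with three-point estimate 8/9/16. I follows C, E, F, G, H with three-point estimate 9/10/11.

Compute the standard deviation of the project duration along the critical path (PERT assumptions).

te_A = (3 + 4·4 + 5)/6 = 24/6 = 4; σ²_A = ((5−3)/6)² = 0.111
te_B = (10 + 4·12 + 20)/6 = 78/6 = 13; σ²_B = ((20−10)/6)² = 2.778
te_C = (5 + 4·9 + 25)/6 = 66/6 = 11; σ²_C = ((25−5)/6)² = 11.111
te_D = (1 + 4·3 + 5)/6 = 18/6 = 3; σ²_D = ((5−1)/6)² = 0.444
te_E = (10 + 4·11 + 12)/6 = 66/6 = 11; σ²_E = ((12−10)/6)² = 0.111
te_F = (4 + 4·5 + 12)/6 = 36/6 = 6; σ²_F = ((12−4)/6)² = 1.778
te_G = (1 + 4·2 + 15)/6 = 24/6 = 4; σ²_G = ((15−1)/6)² = 5.444
te_H = (8 + 4·9 + 16)/6 = 60/6 = 10; σ²_H = ((16−8)/6)² = 1.778
te_I = (9 + 4·10 + 11)/6 = 60/6 = 10; σ²_I = ((11−9)/6)² = 0.111

Forward pass:
ES_A = 0; EF_A = 4
ES_B = 0; EF_B = 13
ES_C = 0; EF_C = 11
ES_D = 0; EF_D = 3
ES_E = max(EF_A=4, EF_D=3) = 4; EF_E = 4+11 = 15
ES_F = max(EF_A=4, EF_B=13) = 13; EF_F = 13+6 = 19
ES_G = 4; EF_G = 4+4 = 8
ES_H = max(EF_A=4, EF_D=3) = 4; EF_H = 4+10 = 14
ES_I = max(EF_C=11, EF_E=15, EF_F=19, EF_G=8, EF_H=14) = 19; EF_I = 19+10 = 29
Expected project duration μ = 29 days. Critical path: B → F → I.

Variance along critical path = 2.778 + 1.778 + 0.111 = 4.667
σ = √4.667 = 2.160 days

2.16 days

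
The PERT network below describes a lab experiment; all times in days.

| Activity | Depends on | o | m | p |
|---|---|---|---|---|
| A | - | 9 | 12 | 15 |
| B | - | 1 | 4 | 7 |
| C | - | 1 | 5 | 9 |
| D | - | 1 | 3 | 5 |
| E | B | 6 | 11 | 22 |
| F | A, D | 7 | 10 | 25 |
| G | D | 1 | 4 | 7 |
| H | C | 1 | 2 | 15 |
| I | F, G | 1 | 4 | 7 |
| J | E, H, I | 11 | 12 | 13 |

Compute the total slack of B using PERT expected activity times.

te_A = (9 + 4·12 + 15)/6 = 72/6 = 12
te_B = (1 + 4·4 + 7)/6 = 24/6 = 4
te_C = (1 + 4·5 + 9)/6 = 30/6 = 5
te_D = (1 + 4·3 + 5)/6 = 18/6 = 3
te_E = (6 + 4·11 + 22)/6 = 72/6 = 12
te_F = (7 + 4·10 + 25)/6 = 72/6 = 12
te_G = (1 + 4·4 + 7)/6 = 24/6 = 4
te_H = (1 + 4·2 + 15)/6 = 24/6 = 4
te_I = (1 + 4·4 + 7)/6 = 24/6 = 4
te_J = (11 + 4·12 + 13)/6 = 72/6 = 12

Forward pass:
ES_A = 0; EF_A = 12
ES_B = 0; EF_B = 4
ES_C = 0; EF_C = 5
ES_D = 0; EF_D = 3
ES_E = 4; EF_E = 4+12 = 16
ES_F = max(EF_A=12, EF_D=3) = 12; EF_F = 12+12 = 24
ES_G = 3; EF_G = 3+4 = 7
ES_H = 5; EF_H = 5+4 = 9
ES_I = max(EF_F=24, EF_G=7) = 24; EF_I = 24+4 = 28
ES_J = max(EF_E=16, EF_H=9, EF_I=28) = 28; EF_J = 28+12 = 40
Expected project duration μ = 40 days. Critical path: A → F → I → J.

Backward pass:
LF_J = 40; LS_J = 40−12 = 28
LF_I = LS_J = 28; LS_I = 28−4 = 24
LF_H = LS_J = 28; LS_H = 28−4 = 24
LF_G = LS_I = 24; LS_G = 24−4 = 20
LF_F = LS_I = 24; LS_F = 24−12 = 12
LF_E = LS_J = 28; LS_E = 28−12 = 16
LF_D = min(LS_F=12, LS_G=20) = 12; LS_D = 12−3 = 9
LF_C = LS_H = 24; LS_C = 24−5 = 19
LF_B = LS_E = 16; LS_B = 16−4 = 12
LF_A = LS_F = 12; LS_A = 12−12 = 0
Slack_B = LS_B − ES_B = 12 − 0 = 12

12 days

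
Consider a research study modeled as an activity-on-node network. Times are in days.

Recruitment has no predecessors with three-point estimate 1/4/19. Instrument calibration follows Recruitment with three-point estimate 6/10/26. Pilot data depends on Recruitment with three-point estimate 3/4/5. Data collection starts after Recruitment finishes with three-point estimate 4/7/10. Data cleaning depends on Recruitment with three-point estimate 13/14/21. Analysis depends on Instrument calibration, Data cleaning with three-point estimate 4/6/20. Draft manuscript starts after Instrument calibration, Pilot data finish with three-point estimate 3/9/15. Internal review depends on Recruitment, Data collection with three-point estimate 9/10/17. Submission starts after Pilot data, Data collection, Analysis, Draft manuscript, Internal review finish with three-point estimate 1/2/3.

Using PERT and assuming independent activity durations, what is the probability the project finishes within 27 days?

te_Recruitment = (1 + 4·4 + 19)/6 = 36/6 = 6; σ²_Recruitment = ((19−1)/6)² = 9.000
te_Instrument calibration = (6 + 4·10 + 26)/6 = 72/6 = 12; σ²_Instrument calibration = ((26−6)/6)² = 11.111
te_Pilot data = (3 + 4·4 + 5)/6 = 24/6 = 4; σ²_Pilot data = ((5−3)/6)² = 0.111
te_Data collection = (4 + 4·7 + 10)/6 = 42/6 = 7; σ²_Data collection = ((10−4)/6)² = 1.000
te_Data cleaning = (13 + 4·14 + 21)/6 = 90/6 = 15; σ²_Data cleaning = ((21−13)/6)² = 1.778
te_Analysis = (4 + 4·6 + 20)/6 = 48/6 = 8; σ²_Analysis = ((20−4)/6)² = 7.111
te_Draft manuscript = (3 + 4·9 + 15)/6 = 54/6 = 9; σ²_Draft manuscript = ((15−3)/6)² = 4.000
te_Internal review = (9 + 4·10 + 17)/6 = 66/6 = 11; σ²_Internal review = ((17−9)/6)² = 1.778
te_Submission = (1 + 4·2 + 3)/6 = 12/6 = 2; σ²_Submission = ((3−1)/6)² = 0.111

Forward pass:
ES_Recruitment = 0; EF_Recruitment = 6
ES_Instrument calibration = 6; EF_Instrument calibration = 6+12 = 18
ES_Pilot data = 6; EF_Pilot data = 6+4 = 10
ES_Data collection = 6; EF_Data collection = 6+7 = 13
ES_Data cleaning = 6; EF_Data cleaning = 6+15 = 21
ES_Analysis = max(EF_Instrument calibration=18, EF_Data cleaning=21) = 21; EF_Analysis = 21+8 = 29
ES_Draft manuscript = max(EF_Instrument calibration=18, EF_Pilot data=10) = 18; EF_Draft manuscript = 18+9 = 27
ES_Internal review = max(EF_Recruitment=6, EF_Data collection=13) = 13; EF_Internal review = 13+11 = 24
ES_Submission = max(EF_Pilot data=10, EF_Data collection=13, EF_Analysis=29, EF_Draft manuscript=27, EF_Internal review=24) = 29; EF_Submission = 29+2 = 31
Expected project duration μ = 31 days. Critical path: Recruitment → Data cleaning → Analysis → Submission.

Variance along critical path = 9.000 + 1.778 + 7.111 + 0.111 = 18.000; σ = √18.000 = 4.243 days.
Z = (27 − 31) / 4.243 = -0.943
P(T ≤ 27) = Φ(-0.943) ≈ 0.173

0.173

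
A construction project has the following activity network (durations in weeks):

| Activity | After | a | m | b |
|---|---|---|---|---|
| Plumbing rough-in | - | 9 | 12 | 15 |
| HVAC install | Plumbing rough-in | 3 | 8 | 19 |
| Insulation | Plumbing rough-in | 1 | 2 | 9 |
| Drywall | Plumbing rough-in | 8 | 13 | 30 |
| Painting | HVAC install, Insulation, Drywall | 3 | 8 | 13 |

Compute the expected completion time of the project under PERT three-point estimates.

te_Plumbing rough-in = (9 + 4·12 + 15)/6 = 72/6 = 12
te_HVAC install = (3 + 4·8 + 19)/6 = 54/6 = 9
te_Insulation = (1 + 4·2 + 9)/6 = 18/6 = 3
te_Drywall = (8 + 4·13 + 30)/6 = 90/6 = 15
te_Painting = (3 + 4·8 + 13)/6 = 48/6 = 8

Forward pass:
ES_Plumbing rough-in = 0; EF_Plumbing rough-in = 12
ES_HVAC install = 12; EF_HVAC install = 12+9 = 21
ES_Insulation = 12; EF_Insulation = 12+3 = 15
ES_Drywall = 12; EF_Drywall = 12+15 = 27
ES_Painting = max(EF_HVAC install=21, EF_Insulation=15, EF_Drywall=27) = 27; EF_Painting = 27+8 = 35
Expected project duration μ = 35 weeks. Critical path: Plumbing rough-in → Drywall → Painting.

35 weeks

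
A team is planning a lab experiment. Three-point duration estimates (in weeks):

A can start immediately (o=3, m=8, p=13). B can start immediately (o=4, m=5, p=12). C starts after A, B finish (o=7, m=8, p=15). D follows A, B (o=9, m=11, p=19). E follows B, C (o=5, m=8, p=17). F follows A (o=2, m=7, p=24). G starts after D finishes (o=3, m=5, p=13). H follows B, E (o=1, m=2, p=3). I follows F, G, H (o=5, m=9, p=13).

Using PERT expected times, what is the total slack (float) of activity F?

te_A = (3 + 4·8 + 13)/6 = 48/6 = 8
te_B = (4 + 4·5 + 12)/6 = 36/6 = 6
te_C = (7 + 4·8 + 15)/6 = 54/6 = 9
te_D = (9 + 4·11 + 19)/6 = 72/6 = 12
te_E = (5 + 4·8 + 17)/6 = 54/6 = 9
te_F = (2 + 4·7 + 24)/6 = 54/6 = 9
te_G = (3 + 4·5 + 13)/6 = 36/6 = 6
te_H = (1 + 4·2 + 3)/6 = 12/6 = 2
te_I = (5 + 4·9 + 13)/6 = 54/6 = 9

Forward pass:
ES_A = 0; EF_A = 8
ES_B = 0; EF_B = 6
ES_C = max(EF_A=8, EF_B=6) = 8; EF_C = 8+9 = 17
ES_D = max(EF_A=8, EF_B=6) = 8; EF_D = 8+12 = 20
ES_E = max(EF_B=6, EF_C=17) = 17; EF_E = 17+9 = 26
ES_F = 8; EF_F = 8+9 = 17
ES_G = 20; EF_G = 20+6 = 26
ES_H = max(EF_B=6, EF_E=26) = 26; EF_H = 26+2 = 28
ES_I = max(EF_F=17, EF_G=26, EF_H=28) = 28; EF_I = 28+9 = 37
Expected project duration μ = 37 weeks. Critical path: A → C → E → H → I.

Backward pass:
LF_I = 37; LS_I = 37−9 = 28
LF_H = LS_I = 28; LS_H = 28−2 = 26
LF_G = LS_I = 28; LS_G = 28−6 = 22
LF_F = LS_I = 28; LS_F = 28−9 = 19
LF_E = LS_H = 26; LS_E = 26−9 = 17
LF_D = LS_G = 22; LS_D = 22−12 = 10
LF_C = LS_E = 17; LS_C = 17−9 = 8
LF_B = min(LS_C=8, LS_D=10, LS_E=17, LS_H=26) = 8; LS_B = 8−6 = 2
LF_A = min(LS_C=8, LS_D=10, LS_F=19) = 8; LS_A = 8−8 = 0
Slack_F = LS_F − ES_F = 19 − 8 = 11

11 weeks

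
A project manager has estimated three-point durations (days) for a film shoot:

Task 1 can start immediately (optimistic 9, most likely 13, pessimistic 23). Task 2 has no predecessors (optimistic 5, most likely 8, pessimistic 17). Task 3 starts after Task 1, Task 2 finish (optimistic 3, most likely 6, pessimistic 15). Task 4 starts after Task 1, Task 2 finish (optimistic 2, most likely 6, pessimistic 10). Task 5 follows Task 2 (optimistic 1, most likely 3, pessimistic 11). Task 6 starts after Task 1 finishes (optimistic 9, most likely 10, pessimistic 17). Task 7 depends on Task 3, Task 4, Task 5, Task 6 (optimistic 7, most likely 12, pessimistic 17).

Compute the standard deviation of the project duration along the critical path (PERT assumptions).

3.16 days

te_Task 1 = (9 + 4·13 + 23)/6 = 84/6 = 14; σ²_Task 1 = ((23−9)/6)² = 5.444
te_Task 2 = (5 + 4·8 + 17)/6 = 54/6 = 9; σ²_Task 2 = ((17−5)/6)² = 4.000
te_Task 3 = (3 + 4·6 + 15)/6 = 42/6 = 7; σ²_Task 3 = ((15−3)/6)² = 4.000
te_Task 4 = (2 + 4·6 + 10)/6 = 36/6 = 6; σ²_Task 4 = ((10−2)/6)² = 1.778
te_Task 5 = (1 + 4·3 + 11)/6 = 24/6 = 4; σ²_Task 5 = ((11−1)/6)² = 2.778
te_Task 6 = (9 + 4·10 + 17)/6 = 66/6 = 11; σ²_Task 6 = ((17−9)/6)² = 1.778
te_Task 7 = (7 + 4·12 + 17)/6 = 72/6 = 12; σ²_Task 7 = ((17−7)/6)² = 2.778

Forward pass:
ES_Task 1 = 0; EF_Task 1 = 14
ES_Task 2 = 0; EF_Task 2 = 9
ES_Task 3 = max(EF_Task 1=14, EF_Task 2=9) = 14; EF_Task 3 = 14+7 = 21
ES_Task 4 = max(EF_Task 1=14, EF_Task 2=9) = 14; EF_Task 4 = 14+6 = 20
ES_Task 5 = 9; EF_Task 5 = 9+4 = 13
ES_Task 6 = 14; EF_Task 6 = 14+11 = 25
ES_Task 7 = max(EF_Task 3=21, EF_Task 4=20, EF_Task 5=13, EF_Task 6=25) = 25; EF_Task 7 = 25+12 = 37
Expected project duration μ = 37 days. Critical path: Task 1 → Task 6 → Task 7.

Variance along critical path = 5.444 + 1.778 + 2.778 = 10.000
σ = √10.000 = 3.162 days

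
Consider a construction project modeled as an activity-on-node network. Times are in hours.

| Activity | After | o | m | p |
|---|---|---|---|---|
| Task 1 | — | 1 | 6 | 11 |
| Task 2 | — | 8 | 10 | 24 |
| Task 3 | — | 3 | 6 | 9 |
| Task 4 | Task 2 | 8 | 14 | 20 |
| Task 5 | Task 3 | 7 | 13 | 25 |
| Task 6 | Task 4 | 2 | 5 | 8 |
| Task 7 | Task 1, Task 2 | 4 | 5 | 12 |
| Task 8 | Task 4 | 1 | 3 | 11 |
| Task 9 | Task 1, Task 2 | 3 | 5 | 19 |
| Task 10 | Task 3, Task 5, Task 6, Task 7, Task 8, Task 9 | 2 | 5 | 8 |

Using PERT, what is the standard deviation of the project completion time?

te_Task 1 = (1 + 4·6 + 11)/6 = 36/6 = 6; σ²_Task 1 = ((11−1)/6)² = 2.778
te_Task 2 = (8 + 4·10 + 24)/6 = 72/6 = 12; σ²_Task 2 = ((24−8)/6)² = 7.111
te_Task 3 = (3 + 4·6 + 9)/6 = 36/6 = 6; σ²_Task 3 = ((9−3)/6)² = 1.000
te_Task 4 = (8 + 4·14 + 20)/6 = 84/6 = 14; σ²_Task 4 = ((20−8)/6)² = 4.000
te_Task 5 = (7 + 4·13 + 25)/6 = 84/6 = 14; σ²_Task 5 = ((25−7)/6)² = 9.000
te_Task 6 = (2 + 4·5 + 8)/6 = 30/6 = 5; σ²_Task 6 = ((8−2)/6)² = 1.000
te_Task 7 = (4 + 4·5 + 12)/6 = 36/6 = 6; σ²_Task 7 = ((12−4)/6)² = 1.778
te_Task 8 = (1 + 4·3 + 11)/6 = 24/6 = 4; σ²_Task 8 = ((11−1)/6)² = 2.778
te_Task 9 = (3 + 4·5 + 19)/6 = 42/6 = 7; σ²_Task 9 = ((19−3)/6)² = 7.111
te_Task 10 = (2 + 4·5 + 8)/6 = 30/6 = 5; σ²_Task 10 = ((8−2)/6)² = 1.000

Forward pass:
ES_Task 1 = 0; EF_Task 1 = 6
ES_Task 2 = 0; EF_Task 2 = 12
ES_Task 3 = 0; EF_Task 3 = 6
ES_Task 4 = 12; EF_Task 4 = 12+14 = 26
ES_Task 5 = 6; EF_Task 5 = 6+14 = 20
ES_Task 6 = 26; EF_Task 6 = 26+5 = 31
ES_Task 7 = max(EF_Task 1=6, EF_Task 2=12) = 12; EF_Task 7 = 12+6 = 18
ES_Task 8 = 26; EF_Task 8 = 26+4 = 30
ES_Task 9 = max(EF_Task 1=6, EF_Task 2=12) = 12; EF_Task 9 = 12+7 = 19
ES_Task 10 = max(EF_Task 3=6, EF_Task 5=20, EF_Task 6=31, EF_Task 7=18, EF_Task 8=30, EF_Task 9=19) = 31; EF_Task 10 = 31+5 = 36
Expected project duration μ = 36 hours. Critical path: Task 2 → Task 4 → Task 6 → Task 10.

Variance along critical path = 7.111 + 4.000 + 1.000 + 1.000 = 13.111
σ = √13.111 = 3.621 hours

3.62 hours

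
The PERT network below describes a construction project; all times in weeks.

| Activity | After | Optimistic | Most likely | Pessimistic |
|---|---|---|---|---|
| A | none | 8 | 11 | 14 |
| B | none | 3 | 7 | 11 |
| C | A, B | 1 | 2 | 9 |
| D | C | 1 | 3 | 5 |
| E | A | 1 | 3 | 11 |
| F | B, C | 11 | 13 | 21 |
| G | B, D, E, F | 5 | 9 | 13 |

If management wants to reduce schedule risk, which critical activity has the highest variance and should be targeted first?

te_A = (8 + 4·11 + 14)/6 = 66/6 = 11; σ²_A = ((14−8)/6)² = 1.000
te_B = (3 + 4·7 + 11)/6 = 42/6 = 7; σ²_B = ((11−3)/6)² = 1.778
te_C = (1 + 4·2 + 9)/6 = 18/6 = 3; σ²_C = ((9−1)/6)² = 1.778
te_D = (1 + 4·3 + 5)/6 = 18/6 = 3; σ²_D = ((5−1)/6)² = 0.444
te_E = (1 + 4·3 + 11)/6 = 24/6 = 4; σ²_E = ((11−1)/6)² = 2.778
te_F = (11 + 4·13 + 21)/6 = 84/6 = 14; σ²_F = ((21−11)/6)² = 2.778
te_G = (5 + 4·9 + 13)/6 = 54/6 = 9; σ²_G = ((13−5)/6)² = 1.778

Forward pass:
ES_A = 0; EF_A = 11
ES_B = 0; EF_B = 7
ES_C = max(EF_A=11, EF_B=7) = 11; EF_C = 11+3 = 14
ES_D = 14; EF_D = 14+3 = 17
ES_E = 11; EF_E = 11+4 = 15
ES_F = max(EF_B=7, EF_C=14) = 14; EF_F = 14+14 = 28
ES_G = max(EF_B=7, EF_D=17, EF_E=15, EF_F=28) = 28; EF_G = 28+9 = 37
Expected project duration μ = 37 weeks. Critical path: A → C → F → G.

Variances on critical path: σ²_A=1.000, σ²_C=1.778, σ²_F=2.778, σ²_G=1.778.
Largest is σ²_F = 2.778.

F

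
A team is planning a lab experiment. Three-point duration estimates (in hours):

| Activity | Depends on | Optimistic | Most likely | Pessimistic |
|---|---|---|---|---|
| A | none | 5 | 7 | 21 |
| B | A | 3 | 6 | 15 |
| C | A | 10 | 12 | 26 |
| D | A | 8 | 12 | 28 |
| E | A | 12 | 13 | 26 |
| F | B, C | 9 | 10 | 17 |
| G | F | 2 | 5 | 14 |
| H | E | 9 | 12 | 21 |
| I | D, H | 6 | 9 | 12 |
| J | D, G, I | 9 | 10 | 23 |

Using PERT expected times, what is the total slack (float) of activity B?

13 hours

te_A = (5 + 4·7 + 21)/6 = 54/6 = 9
te_B = (3 + 4·6 + 15)/6 = 42/6 = 7
te_C = (10 + 4·12 + 26)/6 = 84/6 = 14
te_D = (8 + 4·12 + 28)/6 = 84/6 = 14
te_E = (12 + 4·13 + 26)/6 = 90/6 = 15
te_F = (9 + 4·10 + 17)/6 = 66/6 = 11
te_G = (2 + 4·5 + 14)/6 = 36/6 = 6
te_H = (9 + 4·12 + 21)/6 = 78/6 = 13
te_I = (6 + 4·9 + 12)/6 = 54/6 = 9
te_J = (9 + 4·10 + 23)/6 = 72/6 = 12

Forward pass:
ES_A = 0; EF_A = 9
ES_B = 9; EF_B = 9+7 = 16
ES_C = 9; EF_C = 9+14 = 23
ES_D = 9; EF_D = 9+14 = 23
ES_E = 9; EF_E = 9+15 = 24
ES_F = max(EF_B=16, EF_C=23) = 23; EF_F = 23+11 = 34
ES_G = 34; EF_G = 34+6 = 40
ES_H = 24; EF_H = 24+13 = 37
ES_I = max(EF_D=23, EF_H=37) = 37; EF_I = 37+9 = 46
ES_J = max(EF_D=23, EF_G=40, EF_I=46) = 46; EF_J = 46+12 = 58
Expected project duration μ = 58 hours. Critical path: A → E → H → I → J.

Backward pass:
LF_J = 58; LS_J = 58−12 = 46
LF_I = LS_J = 46; LS_I = 46−9 = 37
LF_H = LS_I = 37; LS_H = 37−13 = 24
LF_G = LS_J = 46; LS_G = 46−6 = 40
LF_F = LS_G = 40; LS_F = 40−11 = 29
LF_E = LS_H = 24; LS_E = 24−15 = 9
LF_D = min(LS_I=37, LS_J=46) = 37; LS_D = 37−14 = 23
LF_C = LS_F = 29; LS_C = 29−14 = 15
LF_B = LS_F = 29; LS_B = 29−7 = 22
LF_A = min(LS_B=22, LS_C=15, LS_D=23, LS_E=9) = 9; LS_A = 9−9 = 0
Slack_B = LS_B − ES_B = 22 − 9 = 13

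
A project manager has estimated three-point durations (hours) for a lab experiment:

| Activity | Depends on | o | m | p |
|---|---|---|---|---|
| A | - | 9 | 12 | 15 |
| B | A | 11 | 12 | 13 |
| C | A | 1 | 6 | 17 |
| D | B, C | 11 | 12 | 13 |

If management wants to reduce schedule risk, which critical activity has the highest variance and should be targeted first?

te_A = (9 + 4·12 + 15)/6 = 72/6 = 12; σ²_A = ((15−9)/6)² = 1.000
te_B = (11 + 4·12 + 13)/6 = 72/6 = 12; σ²_B = ((13−11)/6)² = 0.111
te_C = (1 + 4·6 + 17)/6 = 42/6 = 7; σ²_C = ((17−1)/6)² = 7.111
te_D = (11 + 4·12 + 13)/6 = 72/6 = 12; σ²_D = ((13−11)/6)² = 0.111

Forward pass:
ES_A = 0; EF_A = 12
ES_B = 12; EF_B = 12+12 = 24
ES_C = 12; EF_C = 12+7 = 19
ES_D = max(EF_B=24, EF_C=19) = 24; EF_D = 24+12 = 36
Expected project duration μ = 36 hours. Critical path: A → B → D.

Variances on critical path: σ²_A=1.000, σ²_B=0.111, σ²_D=0.111.
Largest is σ²_A = 1.000.

A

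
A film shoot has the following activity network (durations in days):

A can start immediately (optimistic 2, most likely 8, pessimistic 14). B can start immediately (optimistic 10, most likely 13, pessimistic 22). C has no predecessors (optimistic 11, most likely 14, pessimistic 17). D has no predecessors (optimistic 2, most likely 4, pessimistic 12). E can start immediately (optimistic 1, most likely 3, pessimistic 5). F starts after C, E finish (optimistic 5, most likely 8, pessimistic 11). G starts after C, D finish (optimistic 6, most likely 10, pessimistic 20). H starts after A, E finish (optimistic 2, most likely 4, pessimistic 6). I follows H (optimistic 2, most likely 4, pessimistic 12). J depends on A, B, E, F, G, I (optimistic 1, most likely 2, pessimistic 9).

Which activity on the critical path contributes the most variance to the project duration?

G

te_A = (2 + 4·8 + 14)/6 = 48/6 = 8; σ²_A = ((14−2)/6)² = 4.000
te_B = (10 + 4·13 + 22)/6 = 84/6 = 14; σ²_B = ((22−10)/6)² = 4.000
te_C = (11 + 4·14 + 17)/6 = 84/6 = 14; σ²_C = ((17−11)/6)² = 1.000
te_D = (2 + 4·4 + 12)/6 = 30/6 = 5; σ²_D = ((12−2)/6)² = 2.778
te_E = (1 + 4·3 + 5)/6 = 18/6 = 3; σ²_E = ((5−1)/6)² = 0.444
te_F = (5 + 4·8 + 11)/6 = 48/6 = 8; σ²_F = ((11−5)/6)² = 1.000
te_G = (6 + 4·10 + 20)/6 = 66/6 = 11; σ²_G = ((20−6)/6)² = 5.444
te_H = (2 + 4·4 + 6)/6 = 24/6 = 4; σ²_H = ((6−2)/6)² = 0.444
te_I = (2 + 4·4 + 12)/6 = 30/6 = 5; σ²_I = ((12−2)/6)² = 2.778
te_J = (1 + 4·2 + 9)/6 = 18/6 = 3; σ²_J = ((9−1)/6)² = 1.778

Forward pass:
ES_A = 0; EF_A = 8
ES_B = 0; EF_B = 14
ES_C = 0; EF_C = 14
ES_D = 0; EF_D = 5
ES_E = 0; EF_E = 3
ES_F = max(EF_C=14, EF_E=3) = 14; EF_F = 14+8 = 22
ES_G = max(EF_C=14, EF_D=5) = 14; EF_G = 14+11 = 25
ES_H = max(EF_A=8, EF_E=3) = 8; EF_H = 8+4 = 12
ES_I = 12; EF_I = 12+5 = 17
ES_J = max(EF_A=8, EF_B=14, EF_E=3, EF_F=22, EF_G=25, EF_I=17) = 25; EF_J = 25+3 = 28
Expected project duration μ = 28 days. Critical path: C → G → J.

Variances on critical path: σ²_C=1.000, σ²_G=5.444, σ²_J=1.778.
Largest is σ²_G = 5.444.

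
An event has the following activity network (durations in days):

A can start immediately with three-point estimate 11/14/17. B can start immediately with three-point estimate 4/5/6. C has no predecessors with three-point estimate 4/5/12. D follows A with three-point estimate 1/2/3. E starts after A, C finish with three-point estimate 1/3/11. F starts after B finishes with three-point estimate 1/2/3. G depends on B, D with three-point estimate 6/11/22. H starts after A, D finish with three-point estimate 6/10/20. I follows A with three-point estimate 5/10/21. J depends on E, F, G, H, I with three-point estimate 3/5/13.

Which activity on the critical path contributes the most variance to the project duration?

te_A = (11 + 4·14 + 17)/6 = 84/6 = 14; σ²_A = ((17−11)/6)² = 1.000
te_B = (4 + 4·5 + 6)/6 = 30/6 = 5; σ²_B = ((6−4)/6)² = 0.111
te_C = (4 + 4·5 + 12)/6 = 36/6 = 6; σ²_C = ((12−4)/6)² = 1.778
te_D = (1 + 4·2 + 3)/6 = 12/6 = 2; σ²_D = ((3−1)/6)² = 0.111
te_E = (1 + 4·3 + 11)/6 = 24/6 = 4; σ²_E = ((11−1)/6)² = 2.778
te_F = (1 + 4·2 + 3)/6 = 12/6 = 2; σ²_F = ((3−1)/6)² = 0.111
te_G = (6 + 4·11 + 22)/6 = 72/6 = 12; σ²_G = ((22−6)/6)² = 7.111
te_H = (6 + 4·10 + 20)/6 = 66/6 = 11; σ²_H = ((20−6)/6)² = 5.444
te_I = (5 + 4·10 + 21)/6 = 66/6 = 11; σ²_I = ((21−5)/6)² = 7.111
te_J = (3 + 4·5 + 13)/6 = 36/6 = 6; σ²_J = ((13−3)/6)² = 2.778

Forward pass:
ES_A = 0; EF_A = 14
ES_B = 0; EF_B = 5
ES_C = 0; EF_C = 6
ES_D = 14; EF_D = 14+2 = 16
ES_E = max(EF_A=14, EF_C=6) = 14; EF_E = 14+4 = 18
ES_F = 5; EF_F = 5+2 = 7
ES_G = max(EF_B=5, EF_D=16) = 16; EF_G = 16+12 = 28
ES_H = max(EF_A=14, EF_D=16) = 16; EF_H = 16+11 = 27
ES_I = 14; EF_I = 14+11 = 25
ES_J = max(EF_E=18, EF_F=7, EF_G=28, EF_H=27, EF_I=25) = 28; EF_J = 28+6 = 34
Expected project duration μ = 34 days. Critical path: A → D → G → J.

Variances on critical path: σ²_A=1.000, σ²_D=0.111, σ²_G=7.111, σ²_J=2.778.
Largest is σ²_G = 7.111.

G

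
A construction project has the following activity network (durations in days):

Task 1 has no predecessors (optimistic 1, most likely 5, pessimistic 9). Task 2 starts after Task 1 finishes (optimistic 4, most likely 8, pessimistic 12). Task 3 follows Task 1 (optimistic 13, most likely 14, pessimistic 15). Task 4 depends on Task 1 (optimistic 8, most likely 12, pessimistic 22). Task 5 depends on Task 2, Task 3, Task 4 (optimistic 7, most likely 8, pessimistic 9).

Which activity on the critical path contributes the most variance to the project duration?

Task 1

te_Task 1 = (1 + 4·5 + 9)/6 = 30/6 = 5; σ²_Task 1 = ((9−1)/6)² = 1.778
te_Task 2 = (4 + 4·8 + 12)/6 = 48/6 = 8; σ²_Task 2 = ((12−4)/6)² = 1.778
te_Task 3 = (13 + 4·14 + 15)/6 = 84/6 = 14; σ²_Task 3 = ((15−13)/6)² = 0.111
te_Task 4 = (8 + 4·12 + 22)/6 = 78/6 = 13; σ²_Task 4 = ((22−8)/6)² = 5.444
te_Task 5 = (7 + 4·8 + 9)/6 = 48/6 = 8; σ²_Task 5 = ((9−7)/6)² = 0.111

Forward pass:
ES_Task 1 = 0; EF_Task 1 = 5
ES_Task 2 = 5; EF_Task 2 = 5+8 = 13
ES_Task 3 = 5; EF_Task 3 = 5+14 = 19
ES_Task 4 = 5; EF_Task 4 = 5+13 = 18
ES_Task 5 = max(EF_Task 2=13, EF_Task 3=19, EF_Task 4=18) = 19; EF_Task 5 = 19+8 = 27
Expected project duration μ = 27 days. Critical path: Task 1 → Task 3 → Task 5.

Variances on critical path: σ²_Task 1=1.778, σ²_Task 3=0.111, σ²_Task 5=0.111.
Largest is σ²_Task 1 = 1.778.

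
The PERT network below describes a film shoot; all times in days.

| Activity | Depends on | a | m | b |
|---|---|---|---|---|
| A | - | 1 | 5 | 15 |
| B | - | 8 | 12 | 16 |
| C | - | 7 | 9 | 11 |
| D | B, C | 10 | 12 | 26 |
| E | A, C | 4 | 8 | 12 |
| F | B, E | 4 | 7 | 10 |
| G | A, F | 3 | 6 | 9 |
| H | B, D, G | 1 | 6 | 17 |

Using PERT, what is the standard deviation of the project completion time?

3.37 days

te_A = (1 + 4·5 + 15)/6 = 36/6 = 6; σ²_A = ((15−1)/6)² = 5.444
te_B = (8 + 4·12 + 16)/6 = 72/6 = 12; σ²_B = ((16−8)/6)² = 1.778
te_C = (7 + 4·9 + 11)/6 = 54/6 = 9; σ²_C = ((11−7)/6)² = 0.444
te_D = (10 + 4·12 + 26)/6 = 84/6 = 14; σ²_D = ((26−10)/6)² = 7.111
te_E = (4 + 4·8 + 12)/6 = 48/6 = 8; σ²_E = ((12−4)/6)² = 1.778
te_F = (4 + 4·7 + 10)/6 = 42/6 = 7; σ²_F = ((10−4)/6)² = 1.000
te_G = (3 + 4·6 + 9)/6 = 36/6 = 6; σ²_G = ((9−3)/6)² = 1.000
te_H = (1 + 4·6 + 17)/6 = 42/6 = 7; σ²_H = ((17−1)/6)² = 7.111

Forward pass:
ES_A = 0; EF_A = 6
ES_B = 0; EF_B = 12
ES_C = 0; EF_C = 9
ES_D = max(EF_B=12, EF_C=9) = 12; EF_D = 12+14 = 26
ES_E = max(EF_A=6, EF_C=9) = 9; EF_E = 9+8 = 17
ES_F = max(EF_B=12, EF_E=17) = 17; EF_F = 17+7 = 24
ES_G = max(EF_A=6, EF_F=24) = 24; EF_G = 24+6 = 30
ES_H = max(EF_B=12, EF_D=26, EF_G=30) = 30; EF_H = 30+7 = 37
Expected project duration μ = 37 days. Critical path: C → E → F → G → H.

Variance along critical path = 0.444 + 1.778 + 1.000 + 1.000 + 7.111 = 11.333
σ = √11.333 = 3.367 days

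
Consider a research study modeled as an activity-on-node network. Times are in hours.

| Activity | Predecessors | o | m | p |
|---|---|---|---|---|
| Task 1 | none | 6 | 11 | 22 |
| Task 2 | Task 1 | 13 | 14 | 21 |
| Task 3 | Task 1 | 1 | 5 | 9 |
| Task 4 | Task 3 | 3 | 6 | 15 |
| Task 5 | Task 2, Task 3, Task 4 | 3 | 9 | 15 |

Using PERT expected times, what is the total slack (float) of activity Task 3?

3 hours

te_Task 1 = (6 + 4·11 + 22)/6 = 72/6 = 12
te_Task 2 = (13 + 4·14 + 21)/6 = 90/6 = 15
te_Task 3 = (1 + 4·5 + 9)/6 = 30/6 = 5
te_Task 4 = (3 + 4·6 + 15)/6 = 42/6 = 7
te_Task 5 = (3 + 4·9 + 15)/6 = 54/6 = 9

Forward pass:
ES_Task 1 = 0; EF_Task 1 = 12
ES_Task 2 = 12; EF_Task 2 = 12+15 = 27
ES_Task 3 = 12; EF_Task 3 = 12+5 = 17
ES_Task 4 = 17; EF_Task 4 = 17+7 = 24
ES_Task 5 = max(EF_Task 2=27, EF_Task 3=17, EF_Task 4=24) = 27; EF_Task 5 = 27+9 = 36
Expected project duration μ = 36 hours. Critical path: Task 1 → Task 2 → Task 5.

Backward pass:
LF_Task 5 = 36; LS_Task 5 = 36−9 = 27
LF_Task 4 = LS_Task 5 = 27; LS_Task 4 = 27−7 = 20
LF_Task 3 = min(LS_Task 4=20, LS_Task 5=27) = 20; LS_Task 3 = 20−5 = 15
LF_Task 2 = LS_Task 5 = 27; LS_Task 2 = 27−15 = 12
LF_Task 1 = min(LS_Task 2=12, LS_Task 3=15) = 12; LS_Task 1 = 12−12 = 0
Slack_Task 3 = LS_Task 3 − ES_Task 3 = 15 − 12 = 3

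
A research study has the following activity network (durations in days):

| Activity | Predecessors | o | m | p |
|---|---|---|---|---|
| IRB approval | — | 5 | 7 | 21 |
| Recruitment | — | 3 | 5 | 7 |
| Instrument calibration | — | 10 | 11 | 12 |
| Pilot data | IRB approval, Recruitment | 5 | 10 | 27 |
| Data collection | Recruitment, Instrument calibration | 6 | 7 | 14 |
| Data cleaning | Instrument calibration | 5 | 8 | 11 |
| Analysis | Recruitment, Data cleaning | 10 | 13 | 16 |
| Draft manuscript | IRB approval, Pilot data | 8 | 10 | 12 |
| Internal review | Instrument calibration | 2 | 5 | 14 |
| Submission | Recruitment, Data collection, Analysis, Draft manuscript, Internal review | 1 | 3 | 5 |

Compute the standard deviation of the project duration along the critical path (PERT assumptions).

1.60 days

te_IRB approval = (5 + 4·7 + 21)/6 = 54/6 = 9; σ²_IRB approval = ((21−5)/6)² = 7.111
te_Recruitment = (3 + 4·5 + 7)/6 = 30/6 = 5; σ²_Recruitment = ((7−3)/6)² = 0.444
te_Instrument calibration = (10 + 4·11 + 12)/6 = 66/6 = 11; σ²_Instrument calibration = ((12−10)/6)² = 0.111
te_Pilot data = (5 + 4·10 + 27)/6 = 72/6 = 12; σ²_Pilot data = ((27−5)/6)² = 13.444
te_Data collection = (6 + 4·7 + 14)/6 = 48/6 = 8; σ²_Data collection = ((14−6)/6)² = 1.778
te_Data cleaning = (5 + 4·8 + 11)/6 = 48/6 = 8; σ²_Data cleaning = ((11−5)/6)² = 1.000
te_Analysis = (10 + 4·13 + 16)/6 = 78/6 = 13; σ²_Analysis = ((16−10)/6)² = 1.000
te_Draft manuscript = (8 + 4·10 + 12)/6 = 60/6 = 10; σ²_Draft manuscript = ((12−8)/6)² = 0.444
te_Internal review = (2 + 4·5 + 14)/6 = 36/6 = 6; σ²_Internal review = ((14−2)/6)² = 4.000
te_Submission = (1 + 4·3 + 5)/6 = 18/6 = 3; σ²_Submission = ((5−1)/6)² = 0.444

Forward pass:
ES_IRB approval = 0; EF_IRB approval = 9
ES_Recruitment = 0; EF_Recruitment = 5
ES_Instrument calibration = 0; EF_Instrument calibration = 11
ES_Pilot data = max(EF_IRB approval=9, EF_Recruitment=5) = 9; EF_Pilot data = 9+12 = 21
ES_Data collection = max(EF_Recruitment=5, EF_Instrument calibration=11) = 11; EF_Data collection = 11+8 = 19
ES_Data cleaning = 11; EF_Data cleaning = 11+8 = 19
ES_Analysis = max(EF_Recruitment=5, EF_Data cleaning=19) = 19; EF_Analysis = 19+13 = 32
ES_Draft manuscript = max(EF_IRB approval=9, EF_Pilot data=21) = 21; EF_Draft manuscript = 21+10 = 31
ES_Internal review = 11; EF_Internal review = 11+6 = 17
ES_Submission = max(EF_Recruitment=5, EF_Data collection=19, EF_Analysis=32, EF_Draft manuscript=31, EF_Internal review=17) = 32; EF_Submission = 32+3 = 35
Expected project duration μ = 35 days. Critical path: Instrument calibration → Data cleaning → Analysis → Submission.

Variance along critical path = 0.111 + 1.000 + 1.000 + 0.444 = 2.556
σ = √2.556 = 1.599 days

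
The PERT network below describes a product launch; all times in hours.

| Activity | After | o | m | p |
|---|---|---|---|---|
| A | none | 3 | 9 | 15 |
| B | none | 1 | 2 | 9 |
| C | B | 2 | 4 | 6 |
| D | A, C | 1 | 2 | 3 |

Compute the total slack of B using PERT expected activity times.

te_A = (3 + 4·9 + 15)/6 = 54/6 = 9
te_B = (1 + 4·2 + 9)/6 = 18/6 = 3
te_C = (2 + 4·4 + 6)/6 = 24/6 = 4
te_D = (1 + 4·2 + 3)/6 = 12/6 = 2

Forward pass:
ES_A = 0; EF_A = 9
ES_B = 0; EF_B = 3
ES_C = 3; EF_C = 3+4 = 7
ES_D = max(EF_A=9, EF_C=7) = 9; EF_D = 9+2 = 11
Expected project duration μ = 11 hours. Critical path: A → D.

Backward pass:
LF_D = 11; LS_D = 11−2 = 9
LF_C = LS_D = 9; LS_C = 9−4 = 5
LF_B = LS_C = 5; LS_B = 5−3 = 2
LF_A = LS_D = 9; LS_A = 9−9 = 0
Slack_B = LS_B − ES_B = 2 − 0 = 2

2 hours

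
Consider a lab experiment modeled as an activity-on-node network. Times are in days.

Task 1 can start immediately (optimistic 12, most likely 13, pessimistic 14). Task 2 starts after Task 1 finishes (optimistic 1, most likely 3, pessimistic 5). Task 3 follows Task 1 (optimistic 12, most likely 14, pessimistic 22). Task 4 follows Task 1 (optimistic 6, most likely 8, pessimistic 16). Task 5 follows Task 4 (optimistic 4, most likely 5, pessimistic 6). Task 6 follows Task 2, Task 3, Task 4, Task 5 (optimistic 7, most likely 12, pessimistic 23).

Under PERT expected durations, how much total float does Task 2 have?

te_Task 1 = (12 + 4·13 + 14)/6 = 78/6 = 13
te_Task 2 = (1 + 4·3 + 5)/6 = 18/6 = 3
te_Task 3 = (12 + 4·14 + 22)/6 = 90/6 = 15
te_Task 4 = (6 + 4·8 + 16)/6 = 54/6 = 9
te_Task 5 = (4 + 4·5 + 6)/6 = 30/6 = 5
te_Task 6 = (7 + 4·12 + 23)/6 = 78/6 = 13

Forward pass:
ES_Task 1 = 0; EF_Task 1 = 13
ES_Task 2 = 13; EF_Task 2 = 13+3 = 16
ES_Task 3 = 13; EF_Task 3 = 13+15 = 28
ES_Task 4 = 13; EF_Task 4 = 13+9 = 22
ES_Task 5 = 22; EF_Task 5 = 22+5 = 27
ES_Task 6 = max(EF_Task 2=16, EF_Task 3=28, EF_Task 4=22, EF_Task 5=27) = 28; EF_Task 6 = 28+13 = 41
Expected project duration μ = 41 days. Critical path: Task 1 → Task 3 → Task 6.

Backward pass:
LF_Task 6 = 41; LS_Task 6 = 41−13 = 28
LF_Task 5 = LS_Task 6 = 28; LS_Task 5 = 28−5 = 23
LF_Task 4 = min(LS_Task 5=23, LS_Task 6=28) = 23; LS_Task 4 = 23−9 = 14
LF_Task 3 = LS_Task 6 = 28; LS_Task 3 = 28−15 = 13
LF_Task 2 = LS_Task 6 = 28; LS_Task 2 = 28−3 = 25
LF_Task 1 = min(LS_Task 2=25, LS_Task 3=13, LS_Task 4=14) = 13; LS_Task 1 = 13−13 = 0
Slack_Task 2 = LS_Task 2 − ES_Task 2 = 25 − 13 = 12

12 days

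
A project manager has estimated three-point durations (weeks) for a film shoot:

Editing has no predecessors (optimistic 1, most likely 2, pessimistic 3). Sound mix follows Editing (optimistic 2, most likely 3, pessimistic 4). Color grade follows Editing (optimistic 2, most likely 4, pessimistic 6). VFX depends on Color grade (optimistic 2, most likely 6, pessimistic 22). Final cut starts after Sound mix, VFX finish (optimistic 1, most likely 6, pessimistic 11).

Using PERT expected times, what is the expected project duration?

te_Editing = (1 + 4·2 + 3)/6 = 12/6 = 2
te_Sound mix = (2 + 4·3 + 4)/6 = 18/6 = 3
te_Color grade = (2 + 4·4 + 6)/6 = 24/6 = 4
te_VFX = (2 + 4·6 + 22)/6 = 48/6 = 8
te_Final cut = (1 + 4·6 + 11)/6 = 36/6 = 6

Forward pass:
ES_Editing = 0; EF_Editing = 2
ES_Sound mix = 2; EF_Sound mix = 2+3 = 5
ES_Color grade = 2; EF_Color grade = 2+4 = 6
ES_VFX = 6; EF_VFX = 6+8 = 14
ES_Final cut = max(EF_Sound mix=5, EF_VFX=14) = 14; EF_Final cut = 14+6 = 20
Expected project duration μ = 20 weeks. Critical path: Editing → Color grade → VFX → Final cut.

20 weeks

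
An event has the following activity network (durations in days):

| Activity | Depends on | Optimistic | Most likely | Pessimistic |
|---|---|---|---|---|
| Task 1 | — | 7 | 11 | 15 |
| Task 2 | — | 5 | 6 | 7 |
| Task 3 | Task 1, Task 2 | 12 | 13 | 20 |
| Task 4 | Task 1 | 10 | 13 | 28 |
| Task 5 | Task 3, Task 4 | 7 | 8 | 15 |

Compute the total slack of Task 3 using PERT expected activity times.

1 days

te_Task 1 = (7 + 4·11 + 15)/6 = 66/6 = 11
te_Task 2 = (5 + 4·6 + 7)/6 = 36/6 = 6
te_Task 3 = (12 + 4·13 + 20)/6 = 84/6 = 14
te_Task 4 = (10 + 4·13 + 28)/6 = 90/6 = 15
te_Task 5 = (7 + 4·8 + 15)/6 = 54/6 = 9

Forward pass:
ES_Task 1 = 0; EF_Task 1 = 11
ES_Task 2 = 0; EF_Task 2 = 6
ES_Task 3 = max(EF_Task 1=11, EF_Task 2=6) = 11; EF_Task 3 = 11+14 = 25
ES_Task 4 = 11; EF_Task 4 = 11+15 = 26
ES_Task 5 = max(EF_Task 3=25, EF_Task 4=26) = 26; EF_Task 5 = 26+9 = 35
Expected project duration μ = 35 days. Critical path: Task 1 → Task 4 → Task 5.

Backward pass:
LF_Task 5 = 35; LS_Task 5 = 35−9 = 26
LF_Task 4 = LS_Task 5 = 26; LS_Task 4 = 26−15 = 11
LF_Task 3 = LS_Task 5 = 26; LS_Task 3 = 26−14 = 12
LF_Task 2 = LS_Task 3 = 12; LS_Task 2 = 12−6 = 6
LF_Task 1 = min(LS_Task 3=12, LS_Task 4=11) = 11; LS_Task 1 = 11−11 = 0
Slack_Task 3 = LS_Task 3 − ES_Task 3 = 12 − 11 = 1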